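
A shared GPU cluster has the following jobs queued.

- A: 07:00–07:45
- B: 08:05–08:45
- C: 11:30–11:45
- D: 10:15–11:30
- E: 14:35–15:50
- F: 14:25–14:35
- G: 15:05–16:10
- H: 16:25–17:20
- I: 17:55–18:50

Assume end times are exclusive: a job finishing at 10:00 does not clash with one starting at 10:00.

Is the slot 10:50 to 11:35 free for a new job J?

A: ends 07:45 at or before J starts 10:50 → clear.
B: ends 08:45 at or before J starts 10:50 → clear.
D: starts 10:15 before J ends 11:35, and ends 11:30 after J starts 10:50 → overlap.
C: starts 11:30 before J ends 11:35, and ends 11:45 after J starts 10:50 → overlap.
F: starts 14:25 at or after J ends 11:35 → clear.
E: starts 14:35 at or after J ends 11:35 → clear.
G: starts 15:05 at or after J ends 11:35 → clear.
H: starts 16:25 at or after J ends 11:35 → clear.
I: starts 17:55 at or after J ends 11:35 → clear.
J overlaps C, D.

No — it overlaps C, D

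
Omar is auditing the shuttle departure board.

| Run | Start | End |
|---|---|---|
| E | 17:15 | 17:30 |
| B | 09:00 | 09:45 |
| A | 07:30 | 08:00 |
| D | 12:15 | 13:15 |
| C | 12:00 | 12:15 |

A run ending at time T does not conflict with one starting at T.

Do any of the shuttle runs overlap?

Check each pair: they overlap iff neither finishes before the other starts.
Sorted by start: A, B, C, D, E.
B starts after A ends; A is clear from here.
C starts after B ends; B is clear from here.
D starts exactly when C ends (back-to-back, no overlap); C is clear from here.
E starts after D ends.
Every pair is clear; the schedule has no overlaps.

No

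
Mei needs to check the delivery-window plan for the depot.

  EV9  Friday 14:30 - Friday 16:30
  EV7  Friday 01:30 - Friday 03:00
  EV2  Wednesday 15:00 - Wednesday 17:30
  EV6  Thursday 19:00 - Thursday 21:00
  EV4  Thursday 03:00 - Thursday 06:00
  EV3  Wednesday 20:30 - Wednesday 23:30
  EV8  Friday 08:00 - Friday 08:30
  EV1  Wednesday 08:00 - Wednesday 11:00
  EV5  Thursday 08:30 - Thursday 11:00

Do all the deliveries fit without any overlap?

Yes

Sorted by start: EV1, EV2, EV3, EV4, EV5, EV6, EV7, EV8, EV9.
EV2 starts after EV1 ends; EV1 is clear from here.
EV3 starts after EV2 ends; EV2 is clear from here.
EV4 starts after EV3 ends; EV3 is clear from here.
EV5 starts after EV4 ends; EV4 is clear from here.
EV6 starts after EV5 ends; EV5 is clear from here.
EV7 starts after EV6 ends; EV6 is clear from here.
EV8 starts after EV7 ends; EV7 is clear from here.
EV9 starts after EV8 ends.
Every pair is clear; the schedule has no overlaps.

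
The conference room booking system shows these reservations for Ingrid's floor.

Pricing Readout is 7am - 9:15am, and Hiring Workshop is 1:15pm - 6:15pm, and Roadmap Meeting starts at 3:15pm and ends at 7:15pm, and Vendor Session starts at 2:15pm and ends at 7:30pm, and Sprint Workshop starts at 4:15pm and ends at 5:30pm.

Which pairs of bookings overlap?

Hiring Workshop & Roadmap Meeting, Hiring Workshop & Sprint Workshop, Hiring Workshop & Vendor Session, Roadmap Meeting & Sprint Workshop, Roadmap Meeting & Vendor Session, Sprint Workshop & Vendor Session

Two intervals overlap when each starts before the other ends.
Sorted by start: Pricing Readout, Hiring Workshop, Vendor Session, Roadmap Meeting, Sprint Workshop.
Hiring Workshop starts after Pricing Readout ends — done with Pricing Readout.
Vendor Session starts before Hiring Workshop ends → Hiring Workshop and Vendor Session overlap.
Roadmap Meeting starts before Hiring Workshop ends → Hiring Workshop and Roadmap Meeting overlap.
Sprint Workshop starts before Hiring Workshop ends → Hiring Workshop and Sprint Workshop overlap.
Roadmap Meeting starts before Vendor Session ends → Vendor Session and Roadmap Meeting overlap.
Sprint Workshop starts before Vendor Session ends → Vendor Session and Sprint Workshop overlap.
Sprint Workshop starts before Roadmap Meeting ends → Roadmap Meeting and Sprint Workshop overlap.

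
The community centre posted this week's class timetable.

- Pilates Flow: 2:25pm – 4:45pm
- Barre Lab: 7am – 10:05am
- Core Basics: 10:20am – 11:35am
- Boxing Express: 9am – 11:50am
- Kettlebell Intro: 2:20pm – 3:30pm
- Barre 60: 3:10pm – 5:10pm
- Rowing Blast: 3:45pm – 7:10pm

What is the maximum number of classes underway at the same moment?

Walk through starts and ends in time order (an end at T is processed before a start at T):
7am start Barre Lab → 1
9am start Boxing Express → 2
10:05am end Barre Lab → 1
10:20am start Core Basics → 2
11:35am end Core Basics → 1
11:50am end Boxing Express → 0
2:20pm start Kettlebell Intro → 1
2:25pm start Pilates Flow → 2
3:10pm start Barre 60 → 3
3:30pm end Kettlebell Intro → 2
3:45pm start Rowing Blast → 3
4:45pm end Pilates Flow → 2
5:10pm end Barre 60 → 1
7:10pm end Rowing Blast → 0
Peak is 3, at 3:10pm (Barre 60, Kettlebell Intro, Pilates Flow).

3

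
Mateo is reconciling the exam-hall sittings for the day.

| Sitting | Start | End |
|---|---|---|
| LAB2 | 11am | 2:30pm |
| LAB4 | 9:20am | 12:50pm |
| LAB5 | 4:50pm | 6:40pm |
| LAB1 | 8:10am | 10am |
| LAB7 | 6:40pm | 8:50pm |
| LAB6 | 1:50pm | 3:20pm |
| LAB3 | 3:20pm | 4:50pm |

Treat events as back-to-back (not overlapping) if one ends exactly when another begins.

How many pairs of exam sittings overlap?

Sorted by start: LAB1, LAB4, LAB2, LAB6, LAB3, LAB5, LAB7.
LAB4 starts before LAB1 ends → LAB1 and LAB4 overlap.
LAB2 starts after LAB1 ends, so LAB1 has no further overlaps.
LAB2 starts before LAB4 ends → LAB4 and LAB2 overlap.
LAB6 starts after LAB4 ends, so LAB4 has no further overlaps.
LAB6 starts before LAB2 ends → LAB2 and LAB6 overlap.
LAB3 starts after LAB2 ends, so LAB2 has no further overlaps.
LAB3 starts exactly when LAB6 ends (back-to-back, no overlap), so LAB6 has no further overlaps.
LAB5 starts exactly when LAB3 ends (back-to-back, no overlap), so LAB3 has no further overlaps.
LAB7 starts exactly when LAB5 ends (back-to-back, no overlap).
Overlapping pairs: LAB1 & LAB4, LAB2 & LAB4, LAB2 & LAB6 — 3 in total.

3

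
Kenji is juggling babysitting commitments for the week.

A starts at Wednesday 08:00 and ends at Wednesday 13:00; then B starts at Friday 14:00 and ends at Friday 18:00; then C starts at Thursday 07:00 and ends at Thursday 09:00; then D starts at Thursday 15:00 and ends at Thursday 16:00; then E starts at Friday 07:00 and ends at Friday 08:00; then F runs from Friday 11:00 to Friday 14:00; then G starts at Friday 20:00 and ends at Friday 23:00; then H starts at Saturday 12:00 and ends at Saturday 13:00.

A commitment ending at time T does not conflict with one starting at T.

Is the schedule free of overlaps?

Check each pair: they overlap iff neither finishes before the other starts.
Sorted by start: A, C, D, E, F, B, G, H.
C starts after A ends — done with A.
D starts after C ends — done with C.
E starts after D ends — done with D.
F starts after E ends — done with E.
B starts exactly when F ends (back-to-back, no overlap) — done with F.
G starts after B ends — done with B.
H starts after G ends.
Every pair is clear; the schedule has no overlaps.

Yes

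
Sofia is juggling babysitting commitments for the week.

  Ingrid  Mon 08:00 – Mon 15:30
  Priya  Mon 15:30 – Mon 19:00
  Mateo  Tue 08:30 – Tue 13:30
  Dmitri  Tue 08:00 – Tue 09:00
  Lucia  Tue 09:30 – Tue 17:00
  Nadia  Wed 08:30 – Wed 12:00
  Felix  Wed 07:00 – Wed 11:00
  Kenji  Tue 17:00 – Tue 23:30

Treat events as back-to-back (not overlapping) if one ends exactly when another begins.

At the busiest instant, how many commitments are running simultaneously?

Walk through starts and ends in time order (an end at T is processed before a start at T):
Mon 08:00 start Ingrid → 1
Mon 15:30 end Ingrid → 0
Mon 15:30 start Priya → 1
Mon 19:00 end Priya → 0
Tue 08:00 start Dmitri → 1
Tue 08:30 start Mateo → 2
Tue 09:00 end Dmitri → 1
Tue 09:30 start Lucia → 2
Tue 13:30 end Mateo → 1
Tue 17:00 end Lucia → 0
Tue 17:00 start Kenji → 1
Tue 23:30 end Kenji → 0
Wed 07:00 start Felix → 1
Wed 08:30 start Nadia → 2
Wed 11:00 end Felix → 1
Wed 12:00 end Nadia → 0
Peak is 2, at Tue 08:30 (Dmitri, Mateo).

2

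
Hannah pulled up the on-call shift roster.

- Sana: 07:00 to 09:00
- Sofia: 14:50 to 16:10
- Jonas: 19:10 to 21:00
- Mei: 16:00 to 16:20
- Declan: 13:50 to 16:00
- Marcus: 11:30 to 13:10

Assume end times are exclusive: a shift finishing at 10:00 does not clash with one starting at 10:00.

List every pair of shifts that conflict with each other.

Declan & Sofia, Mei & Sofia

Sorted by start: Sana, Marcus, Declan, Sofia, Mei, Jonas.
Marcus starts after Sana ends — done with Sana.
Declan starts after Marcus ends — done with Marcus.
Sofia starts before Declan ends → Declan and Sofia overlap.
Mei starts exactly when Declan ends (back-to-back, no overlap) — done with Declan.
Mei starts before Sofia ends → Sofia and Mei overlap.
Jonas starts after Sofia ends.
Jonas starts after Mei ends.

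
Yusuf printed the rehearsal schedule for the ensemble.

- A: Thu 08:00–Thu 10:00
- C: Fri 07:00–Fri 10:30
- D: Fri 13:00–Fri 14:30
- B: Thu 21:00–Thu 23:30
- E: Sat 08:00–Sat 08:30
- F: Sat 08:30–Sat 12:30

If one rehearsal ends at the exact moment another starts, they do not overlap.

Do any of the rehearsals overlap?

Sorted by start: A, B, C, D, E, F.
B starts after A ends, so nothing later overlaps A either.
C starts after B ends, so nothing later overlaps B either.
D starts after C ends, so nothing later overlaps C either.
E starts after D ends, so nothing later overlaps D either.
F starts exactly when E ends (back-to-back, no overlap).
Every pair is clear; the schedule has no overlaps.

No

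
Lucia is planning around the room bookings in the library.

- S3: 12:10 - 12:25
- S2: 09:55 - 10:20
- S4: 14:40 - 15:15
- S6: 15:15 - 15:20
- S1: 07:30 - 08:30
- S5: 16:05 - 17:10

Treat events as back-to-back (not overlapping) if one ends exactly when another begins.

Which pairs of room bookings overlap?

no overlapping pairs

Sorted by start: S1, S2, S3, S4, S6, S5.
S2 starts after S1 ends, so S1 has no further overlaps.
S3 starts after S2 ends, so S2 has no further overlaps.
S4 starts after S3 ends, so S3 has no further overlaps.
S6 starts exactly when S4 ends (back-to-back, no overlap), so S4 has no further overlaps.
S5 starts after S6 ends.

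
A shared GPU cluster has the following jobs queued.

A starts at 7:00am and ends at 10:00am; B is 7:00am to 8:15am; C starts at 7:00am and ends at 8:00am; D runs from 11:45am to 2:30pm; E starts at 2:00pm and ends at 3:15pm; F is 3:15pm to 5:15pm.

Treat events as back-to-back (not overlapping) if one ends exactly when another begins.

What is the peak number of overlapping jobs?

3

Sweep the timeline, counting +1 at each start and −1 at each end (ends before starts at a tie):
7:00am start A → 1
7:00am start B → 2
7:00am start C → 3
8:00am end C → 2
8:15am end B → 1
10:00am end A → 0
11:45am start D → 1
2:00pm start E → 2
2:30pm end D → 1
3:15pm end E → 0
3:15pm start F → 1
5:15pm end F → 0
Peak is 3, at 7:00am (A, B, C).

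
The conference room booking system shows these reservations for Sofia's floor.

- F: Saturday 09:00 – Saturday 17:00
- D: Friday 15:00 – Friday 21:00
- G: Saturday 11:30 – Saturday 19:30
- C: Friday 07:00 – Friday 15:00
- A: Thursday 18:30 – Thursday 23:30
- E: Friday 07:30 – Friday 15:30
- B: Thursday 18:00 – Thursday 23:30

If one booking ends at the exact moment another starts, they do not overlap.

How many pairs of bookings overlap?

Check each pair: they overlap iff neither finishes before the other starts.
Sorted by start: B, A, C, E, D, F, G.
A starts before B ends → B and A overlap.
C starts after B ends, so B has no further overlaps.
C starts after A ends, so A has no further overlaps.
E starts before C ends → C and E overlap.
D starts exactly when C ends (back-to-back, no overlap), so C has no further overlaps.
D starts before E ends → E and D overlap.
F starts after E ends, so E has no further overlaps.
F starts after D ends, so D has no further overlaps.
G starts before F ends → F and G overlap.
Overlapping pairs: A & B, C & E, D & E, F & G — 4 in total.

4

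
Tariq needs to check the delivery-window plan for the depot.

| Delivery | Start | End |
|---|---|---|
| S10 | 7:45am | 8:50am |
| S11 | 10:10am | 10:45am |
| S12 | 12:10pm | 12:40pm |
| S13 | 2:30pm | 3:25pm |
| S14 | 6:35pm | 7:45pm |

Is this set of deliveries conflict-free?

Sorted by start: S10, S11, S12, S13, S14.
S11 starts after S10 ends, so nothing later overlaps S10 either.
S12 starts after S11 ends, so nothing later overlaps S11 either.
S13 starts after S12 ends, so nothing later overlaps S12 either.
S14 starts after S13 ends.
Every pair is clear; the schedule has no overlaps.

Yes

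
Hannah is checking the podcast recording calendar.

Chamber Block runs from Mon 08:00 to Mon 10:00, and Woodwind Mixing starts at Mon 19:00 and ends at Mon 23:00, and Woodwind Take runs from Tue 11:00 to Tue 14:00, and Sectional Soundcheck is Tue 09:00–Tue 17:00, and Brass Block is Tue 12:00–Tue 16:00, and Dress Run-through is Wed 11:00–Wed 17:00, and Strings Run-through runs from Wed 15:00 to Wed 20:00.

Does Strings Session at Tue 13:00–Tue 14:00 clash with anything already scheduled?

Chamber Block: ends Mon 10:00 at or before Strings Session starts Tue 13:00 → clear.
Woodwind Mixing: ends Mon 23:00 at or before Strings Session starts Tue 13:00 → clear.
Sectional Soundcheck: starts Tue 09:00 before Strings Session ends Tue 14:00, and ends Tue 17:00 after Strings Session starts Tue 13:00 → overlap.
Woodwind Take: starts Tue 11:00 before Strings Session ends Tue 14:00, and ends Tue 14:00 after Strings Session starts Tue 13:00 → overlap.
Brass Block: starts Tue 12:00 before Strings Session ends Tue 14:00, and ends Tue 16:00 after Strings Session starts Tue 13:00 → overlap.
Dress Run-through: starts Wed 11:00 at or after Strings Session ends Tue 14:00 → clear.
Strings Run-through: starts Wed 15:00 at or after Strings Session ends Tue 14:00 → clear.
Strings Session overlaps Woodwind Take, Sectional Soundcheck, Brass Block.

Yes — it overlaps Brass Block, Sectional Soundcheck, Woodwind Take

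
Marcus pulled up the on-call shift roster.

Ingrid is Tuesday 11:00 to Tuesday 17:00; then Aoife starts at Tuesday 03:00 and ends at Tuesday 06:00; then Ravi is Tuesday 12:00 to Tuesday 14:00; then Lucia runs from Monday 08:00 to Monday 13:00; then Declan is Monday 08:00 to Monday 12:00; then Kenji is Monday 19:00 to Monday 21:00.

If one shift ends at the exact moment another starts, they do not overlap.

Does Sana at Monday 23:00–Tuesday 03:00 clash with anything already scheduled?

No — it doesn't clash with anything

Declan: ends Monday 12:00 at or before Sana starts Monday 23:00 → clear.
Lucia: ends Monday 13:00 at or before Sana starts Monday 23:00 → clear.
Kenji: ends Monday 21:00 at or before Sana starts Monday 23:00 → clear.
Aoife: starts Tuesday 03:00 at or after Sana ends Tuesday 03:00 → clear.
Ingrid: starts Tuesday 11:00 at or after Sana ends Tuesday 03:00 → clear.
Ravi: starts Tuesday 12:00 at or after Sana ends Tuesday 03:00 → clear.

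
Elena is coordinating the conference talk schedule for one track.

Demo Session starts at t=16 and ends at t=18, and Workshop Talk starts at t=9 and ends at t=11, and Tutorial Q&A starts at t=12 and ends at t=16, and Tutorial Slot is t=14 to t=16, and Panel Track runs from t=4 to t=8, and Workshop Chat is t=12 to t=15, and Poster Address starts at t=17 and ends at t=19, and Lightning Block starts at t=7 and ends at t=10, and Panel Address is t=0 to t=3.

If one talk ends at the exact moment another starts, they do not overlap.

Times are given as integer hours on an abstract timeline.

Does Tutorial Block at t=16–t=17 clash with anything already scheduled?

Panel Address: ends t=3 at or before Tutorial Block starts t=16 → clear.
Panel Track: ends t=8 at or before Tutorial Block starts t=16 → clear.
Lightning Block: ends t=10 at or before Tutorial Block starts t=16 → clear.
Workshop Talk: ends t=11 at or before Tutorial Block starts t=16 → clear.
Workshop Chat: ends t=15 at or before Tutorial Block starts t=16 → clear.
Tutorial Q&A: ends t=16 at or before Tutorial Block starts t=16 → clear.
Tutorial Slot: ends t=16 at or before Tutorial Block starts t=16 → clear.
Demo Session: starts t=16 before Tutorial Block ends t=17, and ends t=18 after Tutorial Block starts t=16 → overlap.
Poster Address: starts t=17 at or after Tutorial Block ends t=17 → clear.
Tutorial Block overlaps Demo Session.

Yes — it overlaps Demo Session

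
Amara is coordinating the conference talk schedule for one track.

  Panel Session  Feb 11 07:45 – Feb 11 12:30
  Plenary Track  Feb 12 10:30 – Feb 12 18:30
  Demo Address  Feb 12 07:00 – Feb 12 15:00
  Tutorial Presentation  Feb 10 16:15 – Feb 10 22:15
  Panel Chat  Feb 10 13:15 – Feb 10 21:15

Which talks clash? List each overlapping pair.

Demo Address & Plenary Track, Panel Chat & Tutorial Presentation

Sorted by start: Panel Chat, Tutorial Presentation, Panel Session, Demo Address, Plenary Track.
Tutorial Presentation starts before Panel Chat ends → Panel Chat and Tutorial Presentation overlap.
Panel Session starts after Panel Chat ends — done with Panel Chat.
Panel Session starts after Tutorial Presentation ends — done with Tutorial Presentation.
Demo Address starts after Panel Session ends — done with Panel Session.
Plenary Track starts before Demo Address ends → Demo Address and Plenary Track overlap.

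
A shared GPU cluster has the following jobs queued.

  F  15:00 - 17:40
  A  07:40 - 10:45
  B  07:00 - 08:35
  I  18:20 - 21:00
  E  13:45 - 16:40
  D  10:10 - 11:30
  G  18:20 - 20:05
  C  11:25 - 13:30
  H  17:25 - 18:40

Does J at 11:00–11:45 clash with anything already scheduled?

Yes — it overlaps C, D

B: ends 08:35 at or before J starts 11:00 → clear.
A: ends 10:45 at or before J starts 11:00 → clear.
D: starts 10:10 before J ends 11:45, and ends 11:30 after J starts 11:00 → overlap.
C: starts 11:25 before J ends 11:45, and ends 13:30 after J starts 11:00 → overlap.
E: starts 13:45 at or after J ends 11:45 → clear.
F: starts 15:00 at or after J ends 11:45 → clear.
H: starts 17:25 at or after J ends 11:45 → clear.
G: starts 18:20 at or after J ends 11:45 → clear.
I: starts 18:20 at or after J ends 11:45 → clear.
J overlaps C, D.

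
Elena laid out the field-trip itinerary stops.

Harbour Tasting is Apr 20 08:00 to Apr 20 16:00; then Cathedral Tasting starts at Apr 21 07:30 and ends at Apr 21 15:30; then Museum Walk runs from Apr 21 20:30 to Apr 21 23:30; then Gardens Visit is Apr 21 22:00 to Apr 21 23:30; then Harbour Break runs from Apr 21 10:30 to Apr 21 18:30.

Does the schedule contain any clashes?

Check each pair: they overlap iff neither finishes before the other starts.
Sorted by start: Harbour Tasting, Cathedral Tasting, Harbour Break, Museum Walk, Gardens Visit.
Cathedral Tasting starts after Harbour Tasting ends, so Harbour Tasting has no further overlaps.
Harbour Break starts before Cathedral Tasting ends → Cathedral Tasting and Harbour Break overlap.
That's a conflict, so the schedule is not conflict-free.

Yes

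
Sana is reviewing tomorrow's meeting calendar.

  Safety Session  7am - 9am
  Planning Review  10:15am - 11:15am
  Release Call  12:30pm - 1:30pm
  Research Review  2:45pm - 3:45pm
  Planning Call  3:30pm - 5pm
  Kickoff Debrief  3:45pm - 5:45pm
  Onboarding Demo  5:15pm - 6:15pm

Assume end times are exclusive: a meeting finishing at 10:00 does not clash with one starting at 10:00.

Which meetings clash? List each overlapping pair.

Kickoff Debrief & Onboarding Demo, Kickoff Debrief & Planning Call, Planning Call & Research Review

Sorted by start: Safety Session, Planning Review, Release Call, Research Review, Planning Call, Kickoff Debrief, Onboarding Demo.
Planning Review starts after Safety Session ends; Safety Session is clear from here.
Release Call starts after Planning Review ends; Planning Review is clear from here.
Research Review starts after Release Call ends; Release Call is clear from here.
Planning Call starts before Research Review ends → Research Review and Planning Call overlap.
Kickoff Debrief starts exactly when Research Review ends (back-to-back, no overlap); Research Review is clear from here.
Kickoff Debrief starts before Planning Call ends → Planning Call and Kickoff Debrief overlap.
Onboarding Demo starts after Planning Call ends.
Onboarding Demo starts before Kickoff Debrief ends → Kickoff Debrief and Onboarding Demo overlap.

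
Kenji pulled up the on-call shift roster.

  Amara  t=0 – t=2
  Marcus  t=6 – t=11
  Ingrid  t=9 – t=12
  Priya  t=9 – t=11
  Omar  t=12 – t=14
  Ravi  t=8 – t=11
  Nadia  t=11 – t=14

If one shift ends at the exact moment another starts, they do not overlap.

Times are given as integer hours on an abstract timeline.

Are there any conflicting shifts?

Sorted by start: Amara, Marcus, Ravi, Ingrid, Priya, Nadia, Omar.
Marcus starts after Amara ends; Amara is clear from here.
Ravi starts before Marcus ends → Marcus and Ravi overlap.
That's a conflict, so the schedule is not conflict-free.

Yes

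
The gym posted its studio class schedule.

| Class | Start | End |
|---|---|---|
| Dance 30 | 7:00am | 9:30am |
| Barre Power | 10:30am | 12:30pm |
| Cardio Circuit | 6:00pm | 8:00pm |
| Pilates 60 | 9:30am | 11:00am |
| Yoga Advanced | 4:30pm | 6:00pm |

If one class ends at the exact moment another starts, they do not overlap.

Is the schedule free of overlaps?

No

Two intervals overlap when each starts before the other ends.
Sorted by start: Dance 30, Pilates 60, Barre Power, Yoga Advanced, Cardio Circuit.
Pilates 60 starts exactly when Dance 30 ends (back-to-back, no overlap); Dance 30 is clear from here.
Barre Power starts before Pilates 60 ends → Pilates 60 and Barre Power overlap.
That's a conflict, so the schedule is not conflict-free.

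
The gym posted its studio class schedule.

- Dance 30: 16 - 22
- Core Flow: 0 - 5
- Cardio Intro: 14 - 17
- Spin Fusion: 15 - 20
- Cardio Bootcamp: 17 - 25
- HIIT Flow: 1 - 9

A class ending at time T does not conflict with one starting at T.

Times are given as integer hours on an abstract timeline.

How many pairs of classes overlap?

Check each pair: they overlap iff neither finishes before the other starts.
Sorted by start: Core Flow, HIIT Flow, Cardio Intro, Spin Fusion, Dance 30, Cardio Bootcamp.
HIIT Flow starts before Core Flow ends → Core Flow and HIIT Flow overlap.
Cardio Intro starts after Core Flow ends, so Core Flow has no further overlaps.
Cardio Intro starts after HIIT Flow ends, so HIIT Flow has no further overlaps.
Spin Fusion starts before Cardio Intro ends → Cardio Intro and Spin Fusion overlap.
Dance 30 starts before Cardio Intro ends → Cardio Intro and Dance 30 overlap.
Cardio Bootcamp starts exactly when Cardio Intro ends (back-to-back, no overlap).
Dance 30 starts before Spin Fusion ends → Spin Fusion and Dance 30 overlap.
Cardio Bootcamp starts before Spin Fusion ends → Spin Fusion and Cardio Bootcamp overlap.
Cardio Bootcamp starts before Dance 30 ends → Dance 30 and Cardio Bootcamp overlap.
Overlapping pairs: Cardio Bootcamp & Dance 30, Cardio Bootcamp & Spin Fusion, Cardio Intro & Dance 30, Cardio Intro & Spin Fusion, Core Flow & HIIT Flow, Dance 30 & Spin Fusion — 6 in total.

6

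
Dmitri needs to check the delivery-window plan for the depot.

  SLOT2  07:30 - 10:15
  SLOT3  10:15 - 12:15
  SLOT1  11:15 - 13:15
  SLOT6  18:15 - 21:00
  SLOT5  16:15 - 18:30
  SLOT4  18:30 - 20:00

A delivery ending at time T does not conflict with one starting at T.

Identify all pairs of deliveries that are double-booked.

Sorted by start: SLOT2, SLOT3, SLOT1, SLOT5, SLOT6, SLOT4.
SLOT3 starts exactly when SLOT2 ends (back-to-back, no overlap), so SLOT2 has no further overlaps.
SLOT1 starts before SLOT3 ends → SLOT3 and SLOT1 overlap.
SLOT5 starts after SLOT3 ends, so SLOT3 has no further overlaps.
SLOT5 starts after SLOT1 ends, so SLOT1 has no further overlaps.
SLOT6 starts before SLOT5 ends → SLOT5 and SLOT6 overlap.
SLOT4 starts exactly when SLOT5 ends (back-to-back, no overlap).
SLOT4 starts before SLOT6 ends → SLOT6 and SLOT4 overlap.

SLOT1 & SLOT3, SLOT4 & SLOT6, SLOT5 & SLOT6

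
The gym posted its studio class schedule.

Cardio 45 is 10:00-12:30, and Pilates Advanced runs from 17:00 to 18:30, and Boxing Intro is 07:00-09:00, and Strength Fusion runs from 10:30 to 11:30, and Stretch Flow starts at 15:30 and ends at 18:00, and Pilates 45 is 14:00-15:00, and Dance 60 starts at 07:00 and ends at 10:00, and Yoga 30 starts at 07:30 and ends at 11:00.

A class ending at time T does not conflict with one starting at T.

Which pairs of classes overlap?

Boxing Intro & Dance 60, Boxing Intro & Yoga 30, Cardio 45 & Strength Fusion, Cardio 45 & Yoga 30, Dance 60 & Yoga 30, Pilates Advanced & Stretch Flow, Strength Fusion & Yoga 30

Sorted by start: Boxing Intro, Dance 60, Yoga 30, Cardio 45, Strength Fusion, Pilates 45, Stretch Flow, Pilates Advanced.
Dance 60 starts before Boxing Intro ends → Boxing Intro and Dance 60 overlap.
Yoga 30 starts before Boxing Intro ends → Boxing Intro and Yoga 30 overlap.
Cardio 45 starts after Boxing Intro ends, so nothing later overlaps Boxing Intro either.
Yoga 30 starts before Dance 60 ends → Dance 60 and Yoga 30 overlap.
Cardio 45 starts exactly when Dance 60 ends (back-to-back, no overlap), so nothing later overlaps Dance 60 either.
Cardio 45 starts before Yoga 30 ends → Yoga 30 and Cardio 45 overlap.
Strength Fusion starts before Yoga 30 ends → Yoga 30 and Strength Fusion overlap.
Pilates 45 starts after Yoga 30 ends, so nothing later overlaps Yoga 30 either.
Strength Fusion starts before Cardio 45 ends → Cardio 45 and Strength Fusion overlap.
Pilates 45 starts after Cardio 45 ends, so nothing later overlaps Cardio 45 either.
Pilates 45 starts after Strength Fusion ends, so nothing later overlaps Strength Fusion either.
Stretch Flow starts after Pilates 45 ends, so nothing later overlaps Pilates 45 either.
Pilates Advanced starts before Stretch Flow ends → Stretch Flow and Pilates Advanced overlap.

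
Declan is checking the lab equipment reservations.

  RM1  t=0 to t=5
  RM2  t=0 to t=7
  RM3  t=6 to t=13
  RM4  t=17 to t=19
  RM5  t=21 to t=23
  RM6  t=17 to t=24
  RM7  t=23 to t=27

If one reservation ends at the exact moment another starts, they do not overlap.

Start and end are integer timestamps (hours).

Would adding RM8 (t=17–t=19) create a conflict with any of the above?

Yes — it overlaps RM4, RM6

RM1: ends t=5 at or before RM8 starts t=17 → clear.
RM2: ends t=7 at or before RM8 starts t=17 → clear.
RM3: ends t=13 at or before RM8 starts t=17 → clear.
RM4: starts t=17 before RM8 ends t=19, and ends t=19 after RM8 starts t=17 → overlap.
RM6: starts t=17 before RM8 ends t=19, and ends t=24 after RM8 starts t=17 → overlap.
RM5: starts t=21 at or after RM8 ends t=19 → clear.
RM7: starts t=23 at or after RM8 ends t=19 → clear.
RM8 overlaps RM4, RM6.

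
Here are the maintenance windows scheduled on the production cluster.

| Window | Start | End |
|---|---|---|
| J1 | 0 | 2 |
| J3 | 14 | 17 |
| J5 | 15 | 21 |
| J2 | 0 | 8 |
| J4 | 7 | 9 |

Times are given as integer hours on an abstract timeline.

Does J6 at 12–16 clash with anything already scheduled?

J1: ends 2 at or before J6 starts 12 → clear.
J2: ends 8 at or before J6 starts 12 → clear.
J4: ends 9 at or before J6 starts 12 → clear.
J3: starts 14 before J6 ends 16, and ends 17 after J6 starts 12 → overlap.
J5: starts 15 before J6 ends 16, and ends 21 after J6 starts 12 → overlap.
J6 overlaps J3, J5.

Yes — it overlaps J3, J5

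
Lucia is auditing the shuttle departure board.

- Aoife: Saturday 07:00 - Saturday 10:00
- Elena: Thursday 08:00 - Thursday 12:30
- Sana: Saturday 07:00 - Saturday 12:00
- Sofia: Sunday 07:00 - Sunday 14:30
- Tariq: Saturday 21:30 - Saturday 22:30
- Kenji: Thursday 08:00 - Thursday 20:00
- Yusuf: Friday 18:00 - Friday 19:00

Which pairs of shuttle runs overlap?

Aoife & Sana, Elena & Kenji

Sorted by start: Elena, Kenji, Yusuf, Sana, Aoife, Tariq, Sofia.
Kenji starts before Elena ends → Elena and Kenji overlap.
Yusuf starts after Elena ends — done with Elena.
Yusuf starts after Kenji ends — done with Kenji.
Sana starts after Yusuf ends — done with Yusuf.
Aoife starts before Sana ends → Sana and Aoife overlap.
Tariq starts after Sana ends — done with Sana.
Tariq starts after Aoife ends — done with Aoife.
Sofia starts after Tariq ends.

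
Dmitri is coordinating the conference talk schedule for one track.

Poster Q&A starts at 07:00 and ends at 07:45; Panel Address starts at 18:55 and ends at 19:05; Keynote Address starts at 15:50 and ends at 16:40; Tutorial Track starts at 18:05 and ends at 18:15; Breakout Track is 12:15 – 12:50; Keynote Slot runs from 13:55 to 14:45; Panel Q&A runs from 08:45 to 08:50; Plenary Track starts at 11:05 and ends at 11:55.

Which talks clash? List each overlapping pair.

Two intervals overlap when each starts before the other ends.
Sorted by start: Poster Q&A, Panel Q&A, Plenary Track, Breakout Track, Keynote Slot, Keynote Address, Tutorial Track, Panel Address.
Panel Q&A starts after Poster Q&A ends — done with Poster Q&A.
Plenary Track starts after Panel Q&A ends — done with Panel Q&A.
Breakout Track starts after Plenary Track ends — done with Plenary Track.
Keynote Slot starts after Breakout Track ends — done with Breakout Track.
Keynote Address starts after Keynote Slot ends — done with Keynote Slot.
Tutorial Track starts after Keynote Address ends — done with Keynote Address.
Panel Address starts after Tutorial Track ends.

no conflicts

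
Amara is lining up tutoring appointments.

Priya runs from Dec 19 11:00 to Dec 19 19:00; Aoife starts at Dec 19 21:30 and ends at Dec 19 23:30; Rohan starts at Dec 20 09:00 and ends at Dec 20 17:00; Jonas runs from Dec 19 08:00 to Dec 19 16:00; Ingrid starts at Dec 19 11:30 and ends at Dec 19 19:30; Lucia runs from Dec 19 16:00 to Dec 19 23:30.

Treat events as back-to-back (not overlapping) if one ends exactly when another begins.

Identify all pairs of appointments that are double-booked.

Aoife & Lucia, Ingrid & Jonas, Ingrid & Lucia, Ingrid & Priya, Jonas & Priya, Lucia & Priya

Sorted by start: Jonas, Priya, Ingrid, Lucia, Aoife, Rohan.
Priya starts before Jonas ends → Jonas and Priya overlap.
Ingrid starts before Jonas ends → Jonas and Ingrid overlap.
Lucia starts exactly when Jonas ends (back-to-back, no overlap); Jonas is clear from here.
Ingrid starts before Priya ends → Priya and Ingrid overlap.
Lucia starts before Priya ends → Priya and Lucia overlap.
Aoife starts after Priya ends; Priya is clear from here.
Lucia starts before Ingrid ends → Ingrid and Lucia overlap.
Aoife starts after Ingrid ends; Ingrid is clear from here.
Aoife starts before Lucia ends → Lucia and Aoife overlap.
Rohan starts after Lucia ends.
Rohan starts after Aoife ends.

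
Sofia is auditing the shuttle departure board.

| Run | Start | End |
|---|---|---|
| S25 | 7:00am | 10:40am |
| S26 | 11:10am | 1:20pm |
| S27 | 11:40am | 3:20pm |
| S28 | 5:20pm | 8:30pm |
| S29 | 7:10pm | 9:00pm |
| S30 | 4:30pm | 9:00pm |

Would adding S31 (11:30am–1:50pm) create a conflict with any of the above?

S25: ends 10:40am at or before S31 starts 11:30am → clear.
S26: starts 11:10am before S31 ends 1:50pm, and ends 1:20pm after S31 starts 11:30am → overlap.
S27: starts 11:40am before S31 ends 1:50pm, and ends 3:20pm after S31 starts 11:30am → overlap.
S30: starts 4:30pm at or after S31 ends 1:50pm → clear.
S28: starts 5:20pm at or after S31 ends 1:50pm → clear.
S29: starts 7:10pm at or after S31 ends 1:50pm → clear.
S31 overlaps S26, S27.

Yes — it overlaps S26, S27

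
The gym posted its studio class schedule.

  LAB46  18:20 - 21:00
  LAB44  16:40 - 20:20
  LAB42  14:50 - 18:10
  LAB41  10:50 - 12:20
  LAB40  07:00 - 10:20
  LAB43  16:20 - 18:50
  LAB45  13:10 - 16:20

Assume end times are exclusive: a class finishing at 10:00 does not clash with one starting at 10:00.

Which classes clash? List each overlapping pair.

LAB42 & LAB43, LAB42 & LAB44, LAB42 & LAB45, LAB43 & LAB44, LAB43 & LAB46, LAB44 & LAB46

Sorted by start: LAB40, LAB41, LAB45, LAB42, LAB43, LAB44, LAB46.
LAB41 starts after LAB40 ends, so LAB40 has no further overlaps.
LAB45 starts after LAB41 ends, so LAB41 has no further overlaps.
LAB42 starts before LAB45 ends → LAB45 and LAB42 overlap.
LAB43 starts exactly when LAB45 ends (back-to-back, no overlap), so LAB45 has no further overlaps.
LAB43 starts before LAB42 ends → LAB42 and LAB43 overlap.
LAB44 starts before LAB42 ends → LAB42 and LAB44 overlap.
LAB46 starts after LAB42 ends.
LAB44 starts before LAB43 ends → LAB43 and LAB44 overlap.
LAB46 starts before LAB43 ends → LAB43 and LAB46 overlap.
LAB46 starts before LAB44 ends → LAB44 and LAB46 overlap.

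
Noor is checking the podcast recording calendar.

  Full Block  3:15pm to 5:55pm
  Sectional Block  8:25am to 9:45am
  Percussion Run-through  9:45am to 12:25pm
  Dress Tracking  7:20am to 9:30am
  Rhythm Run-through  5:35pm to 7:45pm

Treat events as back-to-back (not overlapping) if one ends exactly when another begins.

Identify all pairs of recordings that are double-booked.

Dress Tracking & Sectional Block, Full Block & Rhythm Run-through

Sorted by start: Dress Tracking, Sectional Block, Percussion Run-through, Full Block, Rhythm Run-through.
Sectional Block starts before Dress Tracking ends → Dress Tracking and Sectional Block overlap.
Percussion Run-through starts after Dress Tracking ends, so Dress Tracking has no further overlaps.
Percussion Run-through starts exactly when Sectional Block ends (back-to-back, no overlap), so Sectional Block has no further overlaps.
Full Block starts after Percussion Run-through ends, so Percussion Run-through has no further overlaps.
Rhythm Run-through starts before Full Block ends → Full Block and Rhythm Run-through overlap.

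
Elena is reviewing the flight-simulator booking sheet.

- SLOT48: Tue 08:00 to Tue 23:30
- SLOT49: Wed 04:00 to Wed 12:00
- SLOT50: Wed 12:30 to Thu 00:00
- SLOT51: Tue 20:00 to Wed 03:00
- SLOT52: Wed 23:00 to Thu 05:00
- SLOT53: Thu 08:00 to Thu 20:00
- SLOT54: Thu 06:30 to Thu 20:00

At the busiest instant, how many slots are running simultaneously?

Walk through starts and ends in time order (an end at T is processed before a start at T):
Tue 08:00 start SLOT48 → 1
Tue 20:00 start SLOT51 → 2
Tue 23:30 end SLOT48 → 1
Wed 03:00 end SLOT51 → 0
Wed 04:00 start SLOT49 → 1
Wed 12:00 end SLOT49 → 0
Wed 12:30 start SLOT50 → 1
Wed 23:00 start SLOT52 → 2
Thu 00:00 end SLOT50 → 1
Thu 05:00 end SLOT52 → 0
Thu 06:30 start SLOT54 → 1
Thu 08:00 start SLOT53 → 2
Thu 20:00 end SLOT53 → 1
Thu 20:00 end SLOT54 → 0
Peak is 2, at Tue 20:00 (SLOT48, SLOT51).

2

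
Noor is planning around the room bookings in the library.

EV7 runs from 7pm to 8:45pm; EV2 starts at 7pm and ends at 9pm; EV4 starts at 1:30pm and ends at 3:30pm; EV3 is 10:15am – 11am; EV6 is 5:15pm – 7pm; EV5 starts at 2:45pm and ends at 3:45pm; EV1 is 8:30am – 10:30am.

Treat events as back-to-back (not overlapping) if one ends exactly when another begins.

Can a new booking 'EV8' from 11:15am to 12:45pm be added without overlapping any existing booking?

EV1: ends 10:30am at or before EV8 starts 11:15am → clear.
EV3: ends 11am at or before EV8 starts 11:15am → clear.
EV4: starts 1:30pm at or after EV8 ends 12:45pm → clear.
EV5: starts 2:45pm at or after EV8 ends 12:45pm → clear.
EV6: starts 5:15pm at or after EV8 ends 12:45pm → clear.
EV2: starts 7pm at or after EV8 ends 12:45pm → clear.
EV7: starts 7pm at or after EV8 ends 12:45pm → clear.

Yes — the slot is free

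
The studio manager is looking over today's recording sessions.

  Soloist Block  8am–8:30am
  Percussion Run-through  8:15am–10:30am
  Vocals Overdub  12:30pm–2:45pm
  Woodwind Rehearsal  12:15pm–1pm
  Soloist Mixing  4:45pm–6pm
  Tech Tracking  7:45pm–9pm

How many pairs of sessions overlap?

Sorted by start: Soloist Block, Percussion Run-through, Woodwind Rehearsal, Vocals Overdub, Soloist Mixing, Tech Tracking.
Percussion Run-through starts before Soloist Block ends → Soloist Block and Percussion Run-through overlap.
Woodwind Rehearsal starts after Soloist Block ends, so nothing later overlaps Soloist Block either.
Woodwind Rehearsal starts after Percussion Run-through ends, so nothing later overlaps Percussion Run-through either.
Vocals Overdub starts before Woodwind Rehearsal ends → Woodwind Rehearsal and Vocals Overdub overlap.
Soloist Mixing starts after Woodwind Rehearsal ends, so nothing later overlaps Woodwind Rehearsal either.
Soloist Mixing starts after Vocals Overdub ends, so nothing later overlaps Vocals Overdub either.
Tech Tracking starts after Soloist Mixing ends.
Overlapping pairs: Percussion Run-through & Soloist Block, Vocals Overdub & Woodwind Rehearsal — 2 in total.

2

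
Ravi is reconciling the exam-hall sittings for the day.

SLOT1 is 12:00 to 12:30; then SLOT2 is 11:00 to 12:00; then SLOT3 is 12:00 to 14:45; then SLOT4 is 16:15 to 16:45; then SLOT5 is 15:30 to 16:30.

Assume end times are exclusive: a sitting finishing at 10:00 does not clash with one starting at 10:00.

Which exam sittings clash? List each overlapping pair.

Check each pair: they overlap iff neither finishes before the other starts.
Sorted by start: SLOT2, SLOT1, SLOT3, SLOT5, SLOT4.
SLOT1 starts exactly when SLOT2 ends (back-to-back, no overlap), so SLOT2 has no further overlaps.
SLOT3 starts before SLOT1 ends → SLOT1 and SLOT3 overlap.
SLOT5 starts after SLOT1 ends, so SLOT1 has no further overlaps.
SLOT5 starts after SLOT3 ends, so SLOT3 has no further overlaps.
SLOT4 starts before SLOT5 ends → SLOT5 and SLOT4 overlap.

SLOT1 & SLOT3, SLOT4 & SLOT5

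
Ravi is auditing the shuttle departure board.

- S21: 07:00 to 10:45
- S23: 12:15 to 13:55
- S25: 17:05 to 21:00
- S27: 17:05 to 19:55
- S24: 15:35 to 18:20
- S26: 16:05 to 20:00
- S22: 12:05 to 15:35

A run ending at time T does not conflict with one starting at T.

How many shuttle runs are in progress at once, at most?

Walk through starts and ends in time order (an end at T is processed before a start at T):
07:00 start S21 → 1
10:45 end S21 → 0
12:05 start S22 → 1
12:15 start S23 → 2
13:55 end S23 → 1
15:35 end S22 → 0
15:35 start S24 → 1
16:05 start S26 → 2
17:05 start S25 → 3
17:05 start S27 → 4
18:20 end S24 → 3
19:55 end S27 → 2
20:00 end S26 → 1
21:00 end S25 → 0
Peak is 4, at 17:05 (S24, S25, S26, S27).

4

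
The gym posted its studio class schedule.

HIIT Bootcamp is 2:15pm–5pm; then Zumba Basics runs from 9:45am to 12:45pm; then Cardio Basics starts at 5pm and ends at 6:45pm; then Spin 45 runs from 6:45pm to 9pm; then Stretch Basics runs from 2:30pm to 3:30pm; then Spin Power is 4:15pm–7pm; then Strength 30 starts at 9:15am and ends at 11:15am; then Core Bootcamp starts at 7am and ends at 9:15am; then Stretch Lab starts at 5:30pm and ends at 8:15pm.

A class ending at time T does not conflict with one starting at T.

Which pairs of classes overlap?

Sorted by start: Core Bootcamp, Strength 30, Zumba Basics, HIIT Bootcamp, Stretch Basics, Spin Power, Cardio Basics, Stretch Lab, Spin 45.
Strength 30 starts exactly when Core Bootcamp ends (back-to-back, no overlap), so Core Bootcamp has no further overlaps.
Zumba Basics starts before Strength 30 ends → Strength 30 and Zumba Basics overlap.
HIIT Bootcamp starts after Strength 30 ends, so Strength 30 has no further overlaps.
HIIT Bootcamp starts after Zumba Basics ends, so Zumba Basics has no further overlaps.
Stretch Basics starts before HIIT Bootcamp ends → HIIT Bootcamp and Stretch Basics overlap.
Spin Power starts before HIIT Bootcamp ends → HIIT Bootcamp and Spin Power overlap.
Cardio Basics starts exactly when HIIT Bootcamp ends (back-to-back, no overlap), so HIIT Bootcamp has no further overlaps.
Spin Power starts after Stretch Basics ends, so Stretch Basics has no further overlaps.
Cardio Basics starts before Spin Power ends → Spin Power and Cardio Basics overlap.
Stretch Lab starts before Spin Power ends → Spin Power and Stretch Lab overlap.
Spin 45 starts before Spin Power ends → Spin Power and Spin 45 overlap.
Stretch Lab starts before Cardio Basics ends → Cardio Basics and Stretch Lab overlap.
Spin 45 starts exactly when Cardio Basics ends (back-to-back, no overlap).
Spin 45 starts before Stretch Lab ends → Stretch Lab and Spin 45 overlap.

Cardio Basics & Spin Power, Cardio Basics & Stretch Lab, HIIT Bootcamp & Spin Power, HIIT Bootcamp & Stretch Basics, Spin 45 & Spin Power, Spin 45 & Stretch Lab, Spin Power & Stretch Lab, Strength 30 & Zumba Basics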